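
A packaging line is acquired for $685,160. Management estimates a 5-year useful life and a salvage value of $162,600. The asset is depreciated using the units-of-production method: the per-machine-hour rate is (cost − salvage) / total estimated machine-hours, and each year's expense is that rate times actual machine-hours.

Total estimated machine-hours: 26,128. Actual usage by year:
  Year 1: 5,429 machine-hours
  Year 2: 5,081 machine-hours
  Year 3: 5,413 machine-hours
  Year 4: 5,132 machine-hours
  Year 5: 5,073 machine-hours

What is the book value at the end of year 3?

Depreciable base = $685,160 − $162,600 = $522,560.
Rate = $522,560 / 26,128 machine-hours = $20 per machine-hour.
Year 1: 5,429 × $20 = $108,580. Book value $576,580.
Year 2: 5,081 × $20 = $101,620. Book value $474,960.
Year 3: 5,413 × $20 = $108,260. Book value $366,700.

$366,700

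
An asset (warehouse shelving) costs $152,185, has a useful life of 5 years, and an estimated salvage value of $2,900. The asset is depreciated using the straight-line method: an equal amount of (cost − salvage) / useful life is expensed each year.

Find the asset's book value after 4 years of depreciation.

$32,757

Depreciable base = $152,185 − $2,900 = $149,285.
Annual expense = $149,285 / 5 = $29,857.
End of year 1: book value $122,328.
End of year 2: book value $92,471.
End of year 3: book value $62,614.
End of year 4: book value $32,757.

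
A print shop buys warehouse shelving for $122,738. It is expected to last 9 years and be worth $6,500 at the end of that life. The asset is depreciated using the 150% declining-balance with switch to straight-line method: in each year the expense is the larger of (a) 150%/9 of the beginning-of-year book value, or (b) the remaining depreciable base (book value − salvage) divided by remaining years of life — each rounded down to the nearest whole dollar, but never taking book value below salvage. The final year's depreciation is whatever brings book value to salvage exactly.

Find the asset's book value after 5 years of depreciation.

$48,654

Depreciable base = $122,738 − $6,500 = $116,238.
Year 1: DB = ⌊$122,738 × 150%/9⌋ = $20,456; SL = ⌊$116,238/9⌋ = $12,915 → take DB $20,456. Book value $102,282.
Year 2: DB = ⌊$102,282 × 150%/9⌋ = $17,047; SL = ⌊$95,782/8⌋ = $11,972 → take DB $17,047. Book value $85,235.
Year 3: DB = ⌊$85,235 × 150%/9⌋ = $14,205; SL = ⌊$78,735/7⌋ = $11,247 → take DB $14,205. Book value $71,030.
Year 4: DB = ⌊$71,030 × 150%/9⌋ = $11,838; SL = ⌊$64,530/6⌋ = $10,755 → take DB $11,838. Book value $59,192.
Year 5: DB = ⌊$59,192 × 150%/9⌋ = $9,865; SL = ⌊$52,692/5⌋ = $10,538 → take SL $10,538. Book value $48,654.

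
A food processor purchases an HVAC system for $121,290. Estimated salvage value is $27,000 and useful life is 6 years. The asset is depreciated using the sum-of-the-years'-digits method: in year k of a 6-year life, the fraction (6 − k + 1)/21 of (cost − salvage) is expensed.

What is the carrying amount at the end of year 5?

Depreciable base = $121,290 − $27,000 = $94,290.
Sum of the years' digits = 6+5+4+3+2+1 = 21.
Year 1: $94,290 × 6/21 = $26,940. Book value $94,350.
Year 2: $94,290 × 5/21 = $22,450. Book value $71,900.
Year 3: $94,290 × 4/21 = $17,960. Book value $53,940.
Year 4: $94,290 × 3/21 = $13,470. Book value $40,470.
Year 5: $94,290 × 2/21 = $8,980. Book value $31,490.

$31,490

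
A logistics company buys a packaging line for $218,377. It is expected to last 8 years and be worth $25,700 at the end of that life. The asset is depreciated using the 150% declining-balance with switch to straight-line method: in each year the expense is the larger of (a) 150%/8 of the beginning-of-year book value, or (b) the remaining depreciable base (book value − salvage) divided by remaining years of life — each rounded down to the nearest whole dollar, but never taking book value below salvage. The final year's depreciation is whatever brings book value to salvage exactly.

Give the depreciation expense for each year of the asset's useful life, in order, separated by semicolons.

Depreciable base = $218,377 − $25,700 = $192,677.
Year 1: DB = ⌊$218,377 × 150%/8⌋ = $40,945; SL = ⌊$192,677/8⌋ = $24,084 → take DB $40,945. Book value $177,432.
Year 2: DB = ⌊$177,432 × 150%/8⌋ = $33,268; SL = ⌊$151,732/7⌋ = $21,676 → take DB $33,268. Book value $144,164.
Year 3: DB = ⌊$144,164 × 150%/8⌋ = $27,030; SL = ⌊$118,464/6⌋ = $19,744 → take DB $27,030. Book value $117,134.
Year 4: DB = ⌊$117,134 × 150%/8⌋ = $21,962; SL = ⌊$91,434/5⌋ = $18,286 → take DB $21,962. Book value $95,172.
Year 5: DB = ⌊$95,172 × 150%/8⌋ = $17,844; SL = ⌊$69,472/4⌋ = $17,368 → take DB $17,844. Book value $77,328.
Year 6: DB = ⌊$77,328 × 150%/8⌋ = $14,499; SL = ⌊$51,628/3⌋ = $17,209 → take SL $17,209. Book value $60,119.
Year 7: DB = ⌊$60,119 × 150%/8⌋ = $11,272; SL = ⌊$34,419/2⌋ = $17,209 → take SL $17,209. Book value $42,910.
Year 8 (final): $42,910 − $25,700 = $17,210. Book value $25,700.

$40,945; $33,268; $27,030; $21,962; $17,844; $17,209; $17,209; $17,210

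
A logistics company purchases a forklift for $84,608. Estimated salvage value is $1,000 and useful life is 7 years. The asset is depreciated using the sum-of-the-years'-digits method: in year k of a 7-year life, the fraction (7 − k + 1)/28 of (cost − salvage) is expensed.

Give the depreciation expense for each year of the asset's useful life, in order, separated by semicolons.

Depreciable base = $84,608 − $1,000 = $83,608.
Sum of the years' digits = 7+6+5+4+3+2+1 = 28.
Year 1: $83,608 × 7/28 = $20,902. Book value $63,706.
Year 2: $83,608 × 6/28 = $17,916. Book value $45,790.
Year 3: $83,608 × 5/28 = $14,930. Book value $30,860.
Year 4: $83,608 × 4/28 = $11,944. Book value $18,916.
Year 5: $83,608 × 3/28 = $8,958. Book value $9,958.
Year 6: $83,608 × 2/28 = $5,972. Book value $3,986.
Year 7: $83,608 × 1/28 = $2,986. Book value $1,000.

$20,902; $17,916; $14,930; $11,944; $8,958; $5,972; $2,986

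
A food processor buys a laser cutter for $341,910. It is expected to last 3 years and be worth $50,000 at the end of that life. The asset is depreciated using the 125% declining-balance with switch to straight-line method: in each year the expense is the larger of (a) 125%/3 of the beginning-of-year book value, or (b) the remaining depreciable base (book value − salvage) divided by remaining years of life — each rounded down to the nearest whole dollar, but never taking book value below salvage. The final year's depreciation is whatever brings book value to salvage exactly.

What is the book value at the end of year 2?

$116,345

Depreciable base = $341,910 − $50,000 = $291,910.
Year 1: DB = ⌊$341,910 × 125%/3⌋ = $142,462; SL = ⌊$291,910/3⌋ = $97,303 → take DB $142,462. Book value $199,448.
Year 2: DB = ⌊$199,448 × 125%/3⌋ = $83,103; SL = ⌊$149,448/2⌋ = $74,724 → take DB $83,103. Book value $116,345.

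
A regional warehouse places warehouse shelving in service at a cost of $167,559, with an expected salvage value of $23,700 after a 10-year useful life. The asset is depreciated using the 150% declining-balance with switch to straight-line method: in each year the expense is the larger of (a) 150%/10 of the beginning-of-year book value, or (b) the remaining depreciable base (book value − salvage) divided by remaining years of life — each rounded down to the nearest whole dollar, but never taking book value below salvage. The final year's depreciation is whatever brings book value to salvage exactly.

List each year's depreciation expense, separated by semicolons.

$25,133; $21,363; $18,159; $15,435; $13,120; $11,152; $9,874; $9,874; $9,874; $9,875

Depreciable base = $167,559 − $23,700 = $143,859.
Year 1: DB = ⌊$167,559 × 150%/10⌋ = $25,133; SL = ⌊$143,859/10⌋ = $14,385 → take DB $25,133. Book value $142,426.
Year 2: DB = ⌊$142,426 × 150%/10⌋ = $21,363; SL = ⌊$118,726/9⌋ = $13,191 → take DB $21,363. Book value $121,063.
Year 3: DB = ⌊$121,063 × 150%/10⌋ = $18,159; SL = ⌊$97,363/8⌋ = $12,170 → take DB $18,159. Book value $102,904.
Year 4: DB = ⌊$102,904 × 150%/10⌋ = $15,435; SL = ⌊$79,204/7⌋ = $11,314 → take DB $15,435. Book value $87,469.
Year 5: DB = ⌊$87,469 × 150%/10⌋ = $13,120; SL = ⌊$63,769/6⌋ = $10,628 → take DB $13,120. Book value $74,349.
Year 6: DB = ⌊$74,349 × 150%/10⌋ = $11,152; SL = ⌊$50,649/5⌋ = $10,129 → take DB $11,152. Book value $63,197.
Year 7: DB = ⌊$63,197 × 150%/10⌋ = $9,479; SL = ⌊$39,497/4⌋ = $9,874 → take SL $9,874. Book value $53,323.
Year 8: DB = ⌊$53,323 × 150%/10⌋ = $7,998; SL = ⌊$29,623/3⌋ = $9,874 → take SL $9,874. Book value $43,449.
Year 9: DB = ⌊$43,449 × 150%/10⌋ = $6,517; SL = ⌊$19,749/2⌋ = $9,874 → take SL $9,874. Book value $33,575.
Year 10 (final): $33,575 − $23,700 = $9,875. Book value $23,700.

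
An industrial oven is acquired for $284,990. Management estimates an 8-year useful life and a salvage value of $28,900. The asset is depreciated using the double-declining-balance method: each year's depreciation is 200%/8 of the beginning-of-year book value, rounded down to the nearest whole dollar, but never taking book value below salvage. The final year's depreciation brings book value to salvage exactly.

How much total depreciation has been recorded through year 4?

Depreciable base = $284,990 − $28,900 = $256,090.
Year 1: ⌊$284,990 × 200%/8⌋ = $71,247. Book value $213,743.
Year 2: ⌊$213,743 × 200%/8⌋ = $53,435. Book value $160,308.
Year 3: ⌊$160,308 × 200%/8⌋ = $40,077. Book value $120,231.
Year 4: ⌊$120,231 × 200%/8⌋ = $30,057. Book value $90,174.
Accumulated through year 4 = $284,990 − $90,174 = $194,816.

$194,816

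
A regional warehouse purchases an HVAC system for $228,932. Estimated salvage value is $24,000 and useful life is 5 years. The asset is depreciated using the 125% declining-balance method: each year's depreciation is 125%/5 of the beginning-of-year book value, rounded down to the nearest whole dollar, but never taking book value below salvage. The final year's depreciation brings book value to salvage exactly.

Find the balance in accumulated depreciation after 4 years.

$156,495

Depreciable base = $228,932 − $24,000 = $204,932.
Year 1: ⌊$228,932 × 125%/5⌋ = $57,233. Book value $171,699.
Year 2: ⌊$171,699 × 125%/5⌋ = $42,924. Book value $128,775.
Year 3: ⌊$128,775 × 125%/5⌋ = $32,193. Book value $96,582.
Year 4: ⌊$96,582 × 125%/5⌋ = $24,145. Book value $72,437.
Accumulated through year 4 = $228,932 − $72,437 = $156,495.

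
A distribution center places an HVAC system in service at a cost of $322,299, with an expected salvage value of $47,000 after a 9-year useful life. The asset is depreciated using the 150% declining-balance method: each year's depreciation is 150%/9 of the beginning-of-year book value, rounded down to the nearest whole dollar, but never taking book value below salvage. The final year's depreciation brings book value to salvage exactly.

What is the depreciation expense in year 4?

Depreciable base = $322,299 − $47,000 = $275,299.
Year 1: ⌊$322,299 × 150%/9⌋ = $53,716. Book value $268,583.
Year 2: ⌊$268,583 × 150%/9⌋ = $44,763. Book value $223,820.
Year 3: ⌊$223,820 × 150%/9⌋ = $37,303. Book value $186,517.
Year 4: ⌊$186,517 × 150%/9⌋ = $31,086. Book value $155,431.

$31,086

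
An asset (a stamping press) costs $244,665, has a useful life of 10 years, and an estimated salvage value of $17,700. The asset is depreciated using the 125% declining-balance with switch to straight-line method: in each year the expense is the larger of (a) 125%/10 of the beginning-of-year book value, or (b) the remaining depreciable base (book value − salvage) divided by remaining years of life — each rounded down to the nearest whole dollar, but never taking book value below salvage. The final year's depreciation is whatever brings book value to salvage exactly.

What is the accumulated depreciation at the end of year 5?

Depreciable base = $244,665 − $17,700 = $226,965.
Year 1: DB = ⌊$244,665 × 125%/10⌋ = $30,583; SL = ⌊$226,965/10⌋ = $22,696 → take DB $30,583. Book value $214,082.
Year 2: DB = ⌊$214,082 × 125%/10⌋ = $26,760; SL = ⌊$196,382/9⌋ = $21,820 → take DB $26,760. Book value $187,322.
Year 3: DB = ⌊$187,322 × 125%/10⌋ = $23,415; SL = ⌊$169,622/8⌋ = $21,202 → take DB $23,415. Book value $163,907.
Year 4: DB = ⌊$163,907 × 125%/10⌋ = $20,488; SL = ⌊$146,207/7⌋ = $20,886 → take SL $20,886. Book value $143,021.
Year 5: DB = ⌊$143,021 × 125%/10⌋ = $17,877; SL = ⌊$125,321/6⌋ = $20,886 → take SL $20,886. Book value $122,135.
Accumulated through year 5 = $244,665 − $122,135 = $122,530.

$122,530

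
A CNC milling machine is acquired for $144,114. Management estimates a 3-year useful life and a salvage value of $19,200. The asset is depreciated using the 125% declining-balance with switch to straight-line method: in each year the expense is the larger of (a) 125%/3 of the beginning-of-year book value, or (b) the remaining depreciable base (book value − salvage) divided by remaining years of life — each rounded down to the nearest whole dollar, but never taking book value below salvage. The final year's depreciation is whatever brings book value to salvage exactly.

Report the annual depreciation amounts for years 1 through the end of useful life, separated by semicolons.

$60,047; $35,027; $29,840

Depreciable base = $144,114 − $19,200 = $124,914.
Year 1: DB = ⌊$144,114 × 125%/3⌋ = $60,047; SL = ⌊$124,914/3⌋ = $41,638 → take DB $60,047. Book value $84,067.
Year 2: DB = ⌊$84,067 × 125%/3⌋ = $35,027; SL = ⌊$64,867/2⌋ = $32,433 → take DB $35,027. Book value $49,040.
Year 3 (final): $49,040 − $19,200 = $29,840. Book value $19,200.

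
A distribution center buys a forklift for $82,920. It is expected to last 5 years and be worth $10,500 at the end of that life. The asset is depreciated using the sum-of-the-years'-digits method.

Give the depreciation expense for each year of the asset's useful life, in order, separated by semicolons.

$24,140; $19,312; $14,484; $9,656; $4,828

Depreciable base = $82,920 − $10,500 = $72,420.
Sum of the years' digits = 5+4+3+2+1 = 15.
Year 1: $72,420 × 5/15 = $24,140. Book value $58,780.
Year 2: $72,420 × 4/15 = $19,312. Book value $39,468.
Year 3: $72,420 × 3/15 = $14,484. Book value $24,984.
Year 4: $72,420 × 2/15 = $9,656. Book value $15,328.
Year 5: $72,420 × 1/15 = $4,828. Book value $10,500.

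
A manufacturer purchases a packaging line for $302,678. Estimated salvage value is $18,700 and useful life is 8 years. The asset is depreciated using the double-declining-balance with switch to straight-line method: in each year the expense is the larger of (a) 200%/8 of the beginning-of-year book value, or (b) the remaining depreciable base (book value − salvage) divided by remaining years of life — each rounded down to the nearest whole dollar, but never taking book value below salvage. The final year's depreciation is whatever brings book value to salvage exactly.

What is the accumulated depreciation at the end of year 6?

$248,807

Depreciable base = $302,678 − $18,700 = $283,978.
Year 1: DB = ⌊$302,678 × 200%/8⌋ = $75,669; SL = ⌊$283,978/8⌋ = $35,497 → take DB $75,669. Book value $227,009.
Year 2: DB = ⌊$227,009 × 200%/8⌋ = $56,752; SL = ⌊$208,309/7⌋ = $29,758 → take DB $56,752. Book value $170,257.
Year 3: DB = ⌊$170,257 × 200%/8⌋ = $42,564; SL = ⌊$151,557/6⌋ = $25,259 → take DB $42,564. Book value $127,693.
Year 4: DB = ⌊$127,693 × 200%/8⌋ = $31,923; SL = ⌊$108,993/5⌋ = $21,798 → take DB $31,923. Book value $95,770.
Year 5: DB = ⌊$95,770 × 200%/8⌋ = $23,942; SL = ⌊$77,070/4⌋ = $19,267 → take DB $23,942. Book value $71,828.
Year 6: DB = ⌊$71,828 × 200%/8⌋ = $17,957; SL = ⌊$53,128/3⌋ = $17,709 → take DB $17,957. Book value $53,871.
Accumulated through year 6 = $302,678 − $53,871 = $248,807.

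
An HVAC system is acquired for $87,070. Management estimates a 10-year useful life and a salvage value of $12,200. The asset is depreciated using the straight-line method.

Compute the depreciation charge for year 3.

$7,487

Depreciable base = $87,070 − $12,200 = $74,870.
Annual expense = $74,870 / 10 = $7,487.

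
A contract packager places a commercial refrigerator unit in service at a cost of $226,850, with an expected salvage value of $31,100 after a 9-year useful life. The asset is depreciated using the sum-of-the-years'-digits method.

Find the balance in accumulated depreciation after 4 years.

$130,500

Depreciable base = $226,850 − $31,100 = $195,750.
Sum of the years' digits = 9+8+7+6+5+4+3+2+1 = 45.
Year 1: $195,750 × 9/45 = $39,150. Book value $187,700.
Year 2: $195,750 × 8/45 = $34,800. Book value $152,900.
Year 3: $195,750 × 7/45 = $30,450. Book value $122,450.
Year 4: $195,750 × 6/45 = $26,100. Book value $96,350.
Accumulated through year 4 = $226,850 − $96,350 = $130,500.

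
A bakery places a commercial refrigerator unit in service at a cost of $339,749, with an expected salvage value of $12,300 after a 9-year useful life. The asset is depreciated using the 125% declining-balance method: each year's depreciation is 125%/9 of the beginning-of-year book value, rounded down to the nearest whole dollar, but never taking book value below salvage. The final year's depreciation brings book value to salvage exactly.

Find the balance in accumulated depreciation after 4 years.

$152,940

Depreciable base = $339,749 − $12,300 = $327,449.
Year 1: ⌊$339,749 × 125%/9⌋ = $47,187. Book value $292,562.
Year 2: ⌊$292,562 × 125%/9⌋ = $40,633. Book value $251,929.
Year 3: ⌊$251,929 × 125%/9⌋ = $34,990. Book value $216,939.
Year 4: ⌊$216,939 × 125%/9⌋ = $30,130. Book value $186,809.
Accumulated through year 4 = $339,749 − $186,809 = $152,940.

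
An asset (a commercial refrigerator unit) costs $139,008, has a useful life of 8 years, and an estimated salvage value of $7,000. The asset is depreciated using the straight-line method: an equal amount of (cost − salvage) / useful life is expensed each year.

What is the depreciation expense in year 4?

$16,501

Depreciable base = $139,008 − $7,000 = $132,008.
Annual expense = $132,008 / 8 = $16,501.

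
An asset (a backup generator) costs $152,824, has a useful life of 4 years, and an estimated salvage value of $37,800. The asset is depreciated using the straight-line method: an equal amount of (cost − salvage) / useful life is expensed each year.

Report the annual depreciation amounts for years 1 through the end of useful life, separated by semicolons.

$28,756; $28,756; $28,756; $28,756

Depreciable base = $152,824 − $37,800 = $115,024.
Annual expense = $115,024 / 4 = $28,756.
End of year 1: book value $124,068.
End of year 2: book value $95,312.
End of year 3: book value $66,556.
End of year 4: book value $37,800.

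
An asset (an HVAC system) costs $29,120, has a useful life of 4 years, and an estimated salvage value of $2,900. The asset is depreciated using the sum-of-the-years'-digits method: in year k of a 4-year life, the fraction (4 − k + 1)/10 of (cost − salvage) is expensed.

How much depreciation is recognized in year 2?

$7,866

Depreciable base = $29,120 − $2,900 = $26,220.
Sum of the years' digits = 4+3+2+1 = 10.
Year 1: $26,220 × 4/10 = $10,488. Book value $18,632.
Year 2: $26,220 × 3/10 = $7,866. Book value $10,766.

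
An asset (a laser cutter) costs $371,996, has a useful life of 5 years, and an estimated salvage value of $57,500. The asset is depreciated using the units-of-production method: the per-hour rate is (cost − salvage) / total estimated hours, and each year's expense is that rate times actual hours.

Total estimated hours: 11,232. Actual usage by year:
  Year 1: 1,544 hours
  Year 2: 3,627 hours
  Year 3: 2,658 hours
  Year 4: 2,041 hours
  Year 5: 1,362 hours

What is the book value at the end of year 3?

$152,784

Depreciable base = $371,996 − $57,500 = $314,496.
Rate = $314,496 / 11,232 hours = $28 per hour.
Year 1: 1,544 × $28 = $43,232. Book value $328,764.
Year 2: 3,627 × $28 = $101,556. Book value $227,208.
Year 3: 2,658 × $28 = $74,424. Book value $152,784.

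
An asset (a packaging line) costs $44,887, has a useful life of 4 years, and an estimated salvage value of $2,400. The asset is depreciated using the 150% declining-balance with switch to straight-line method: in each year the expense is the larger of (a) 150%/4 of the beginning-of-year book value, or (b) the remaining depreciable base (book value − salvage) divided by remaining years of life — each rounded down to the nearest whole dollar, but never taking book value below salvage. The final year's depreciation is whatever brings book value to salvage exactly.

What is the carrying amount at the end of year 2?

$17,535

Depreciable base = $44,887 − $2,400 = $42,487.
Year 1: DB = ⌊$44,887 × 150%/4⌋ = $16,832; SL = ⌊$42,487/4⌋ = $10,621 → take DB $16,832. Book value $28,055.
Year 2: DB = ⌊$28,055 × 150%/4⌋ = $10,520; SL = ⌊$25,655/3⌋ = $8,551 → take DB $10,520. Book value $17,535.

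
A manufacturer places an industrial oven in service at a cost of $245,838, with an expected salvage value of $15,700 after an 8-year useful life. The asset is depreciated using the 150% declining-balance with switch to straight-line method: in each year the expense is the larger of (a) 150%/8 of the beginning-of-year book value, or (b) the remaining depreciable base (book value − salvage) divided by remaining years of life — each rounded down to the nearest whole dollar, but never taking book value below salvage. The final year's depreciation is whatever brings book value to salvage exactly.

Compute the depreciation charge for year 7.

$22,860

Depreciable base = $245,838 − $15,700 = $230,138.
Year 1: DB = ⌊$245,838 × 150%/8⌋ = $46,094; SL = ⌊$230,138/8⌋ = $28,767 → take DB $46,094. Book value $199,744.
Year 2: DB = ⌊$199,744 × 150%/8⌋ = $37,452; SL = ⌊$184,044/7⌋ = $26,292 → take DB $37,452. Book value $162,292.
Year 3: DB = ⌊$162,292 × 150%/8⌋ = $30,429; SL = ⌊$146,592/6⌋ = $24,432 → take DB $30,429. Book value $131,863.
Year 4: DB = ⌊$131,863 × 150%/8⌋ = $24,724; SL = ⌊$116,163/5⌋ = $23,232 → take DB $24,724. Book value $107,139.
Year 5: DB = ⌊$107,139 × 150%/8⌋ = $20,088; SL = ⌊$91,439/4⌋ = $22,859 → take SL $22,859. Book value $84,280.
Year 6: DB = ⌊$84,280 × 150%/8⌋ = $15,802; SL = ⌊$68,580/3⌋ = $22,860 → take SL $22,860. Book value $61,420.
Year 7: DB = ⌊$61,420 × 150%/8⌋ = $11,516; SL = ⌊$45,720/2⌋ = $22,860 → take SL $22,860. Book value $38,560.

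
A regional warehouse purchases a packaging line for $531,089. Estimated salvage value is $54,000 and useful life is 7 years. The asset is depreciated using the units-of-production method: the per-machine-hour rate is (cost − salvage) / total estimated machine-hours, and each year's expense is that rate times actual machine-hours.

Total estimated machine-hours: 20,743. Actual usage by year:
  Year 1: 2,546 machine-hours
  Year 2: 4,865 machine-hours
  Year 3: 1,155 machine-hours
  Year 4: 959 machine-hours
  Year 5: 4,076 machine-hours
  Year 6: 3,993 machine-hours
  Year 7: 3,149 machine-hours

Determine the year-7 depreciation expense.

$72,427

Depreciable base = $531,089 − $54,000 = $477,089.
Rate = $477,089 / 20,743 machine-hours = $23 per machine-hour.
Year 1: 2,546 × $23 = $58,558. Book value $472,531.
Year 2: 4,865 × $23 = $111,895. Book value $360,636.
Year 3: 1,155 × $23 = $26,565. Book value $334,071.
Year 4: 959 × $23 = $22,057. Book value $312,014.
Year 5: 4,076 × $23 = $93,748. Book value $218,266.
Year 6: 3,993 × $23 = $91,839. Book value $126,427.
Year 7: 3,149 × $23 = $72,427. Book value $54,000.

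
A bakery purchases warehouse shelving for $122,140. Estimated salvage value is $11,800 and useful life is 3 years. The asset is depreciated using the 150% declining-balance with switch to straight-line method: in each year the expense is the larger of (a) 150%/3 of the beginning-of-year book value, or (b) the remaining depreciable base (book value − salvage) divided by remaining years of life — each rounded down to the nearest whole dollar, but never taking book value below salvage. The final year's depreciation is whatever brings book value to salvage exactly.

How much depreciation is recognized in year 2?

Depreciable base = $122,140 − $11,800 = $110,340.
Year 1: DB = ⌊$122,140 × 150%/3⌋ = $61,070; SL = ⌊$110,340/3⌋ = $36,780 → take DB $61,070. Book value $61,070.
Year 2: DB = ⌊$61,070 × 150%/3⌋ = $30,535; SL = ⌊$49,270/2⌋ = $24,635 → take DB $30,535. Book value $30,535.

$30,535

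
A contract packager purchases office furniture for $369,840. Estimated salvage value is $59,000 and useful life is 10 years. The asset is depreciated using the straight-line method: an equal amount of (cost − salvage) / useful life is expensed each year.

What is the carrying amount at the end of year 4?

Depreciable base = $369,840 − $59,000 = $310,840.
Annual expense = $310,840 / 10 = $31,084.
End of year 1: book value $338,756.
End of year 2: book value $307,672.
End of year 3: book value $276,588.
End of year 4: book value $245,504.

$245,504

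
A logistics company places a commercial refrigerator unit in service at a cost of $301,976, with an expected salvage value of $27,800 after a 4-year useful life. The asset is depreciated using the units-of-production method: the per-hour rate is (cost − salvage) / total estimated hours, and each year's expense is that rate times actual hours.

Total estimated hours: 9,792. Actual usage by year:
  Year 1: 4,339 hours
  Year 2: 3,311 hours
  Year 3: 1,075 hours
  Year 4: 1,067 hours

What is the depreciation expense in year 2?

$92,708

Depreciable base = $301,976 − $27,800 = $274,176.
Rate = $274,176 / 9,792 hours = $28 per hour.
Year 1: 4,339 × $28 = $121,492. Book value $180,484.
Year 2: 3,311 × $28 = $92,708. Book value $87,776.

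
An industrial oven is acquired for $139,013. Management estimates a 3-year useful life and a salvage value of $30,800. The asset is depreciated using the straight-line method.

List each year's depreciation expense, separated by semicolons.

Depreciable base = $139,013 − $30,800 = $108,213.
Annual expense = $108,213 / 3 = $36,071.
End of year 1: book value $102,942.
End of year 2: book value $66,871.
End of year 3: book value $30,800.

$36,071; $36,071; $36,071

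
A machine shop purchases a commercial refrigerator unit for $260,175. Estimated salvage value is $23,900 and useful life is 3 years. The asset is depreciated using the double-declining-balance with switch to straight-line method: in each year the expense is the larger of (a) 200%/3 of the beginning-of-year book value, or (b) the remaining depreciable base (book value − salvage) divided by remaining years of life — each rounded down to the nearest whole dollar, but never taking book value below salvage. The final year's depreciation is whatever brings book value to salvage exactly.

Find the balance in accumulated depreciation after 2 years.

$231,266

Depreciable base = $260,175 − $23,900 = $236,275.
Year 1: DB = ⌊$260,175 × 200%/3⌋ = $173,450; SL = ⌊$236,275/3⌋ = $78,758 → take DB $173,450. Book value $86,725.
Year 2: DB = ⌊$86,725 × 200%/3⌋ = $57,816; SL = ⌊$62,825/2⌋ = $31,412 → take DB $57,816. Book value $28,909.
Accumulated through year 2 = $260,175 − $28,909 = $231,266.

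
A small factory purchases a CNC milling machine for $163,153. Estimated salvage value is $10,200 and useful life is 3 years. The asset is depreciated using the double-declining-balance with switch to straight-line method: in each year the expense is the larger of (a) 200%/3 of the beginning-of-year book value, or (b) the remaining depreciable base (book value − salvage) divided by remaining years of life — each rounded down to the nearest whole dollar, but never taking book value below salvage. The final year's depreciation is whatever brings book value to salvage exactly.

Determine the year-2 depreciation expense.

Depreciable base = $163,153 − $10,200 = $152,953.
Year 1: DB = ⌊$163,153 × 200%/3⌋ = $108,768; SL = ⌊$152,953/3⌋ = $50,984 → take DB $108,768. Book value $54,385.
Year 2: DB = ⌊$54,385 × 200%/3⌋ = $36,256; SL = ⌊$44,185/2⌋ = $22,092 → take DB $36,256. Book value $18,129.

$36,256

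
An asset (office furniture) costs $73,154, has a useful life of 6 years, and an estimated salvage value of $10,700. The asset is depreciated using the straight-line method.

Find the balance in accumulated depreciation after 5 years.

$52,045

Depreciable base = $73,154 − $10,700 = $62,454.
Annual expense = $62,454 / 6 = $10,409.
End of year 1: book value $62,745.
End of year 2: book value $52,336.
End of year 3: book value $41,927.
End of year 4: book value $31,518.
End of year 5: book value $21,109.
Accumulated through year 5 = $73,154 − $21,109 = $52,045.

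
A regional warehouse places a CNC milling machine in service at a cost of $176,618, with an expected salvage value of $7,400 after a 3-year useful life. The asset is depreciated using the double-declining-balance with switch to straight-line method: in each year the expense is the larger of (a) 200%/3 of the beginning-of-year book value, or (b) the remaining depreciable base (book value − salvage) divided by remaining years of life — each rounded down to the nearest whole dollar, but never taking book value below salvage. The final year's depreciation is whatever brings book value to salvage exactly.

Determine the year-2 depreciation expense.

Depreciable base = $176,618 − $7,400 = $169,218.
Year 1: DB = ⌊$176,618 × 200%/3⌋ = $117,745; SL = ⌊$169,218/3⌋ = $56,406 → take DB $117,745. Book value $58,873.
Year 2: DB = ⌊$58,873 × 200%/3⌋ = $39,248; SL = ⌊$51,473/2⌋ = $25,736 → take DB $39,248. Book value $19,625.

$39,248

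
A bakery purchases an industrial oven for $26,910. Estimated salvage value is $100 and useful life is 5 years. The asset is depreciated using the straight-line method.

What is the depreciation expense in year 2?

Depreciable base = $26,910 − $100 = $26,810.
Annual expense = $26,810 / 5 = $5,362.

$5,362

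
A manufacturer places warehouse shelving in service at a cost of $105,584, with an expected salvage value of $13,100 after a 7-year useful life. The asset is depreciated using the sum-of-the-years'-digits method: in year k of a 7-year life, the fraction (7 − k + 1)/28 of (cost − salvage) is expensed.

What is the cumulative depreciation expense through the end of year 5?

Depreciable base = $105,584 − $13,100 = $92,484.
Sum of the years' digits = 7+6+5+4+3+2+1 = 28.
Year 1: $92,484 × 7/28 = $23,121. Book value $82,463.
Year 2: $92,484 × 6/28 = $19,818. Book value $62,645.
Year 3: $92,484 × 5/28 = $16,515. Book value $46,130.
Year 4: $92,484 × 4/28 = $13,212. Book value $32,918.
Year 5: $92,484 × 3/28 = $9,909. Book value $23,009.
Accumulated through year 5 = $105,584 − $23,009 = $82,575.

$82,575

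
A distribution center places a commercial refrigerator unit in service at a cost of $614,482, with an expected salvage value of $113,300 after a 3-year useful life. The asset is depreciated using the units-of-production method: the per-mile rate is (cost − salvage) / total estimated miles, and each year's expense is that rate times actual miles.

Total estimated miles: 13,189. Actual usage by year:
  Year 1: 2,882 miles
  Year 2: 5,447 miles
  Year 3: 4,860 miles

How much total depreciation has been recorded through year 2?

Depreciable base = $614,482 − $113,300 = $501,182.
Rate = $501,182 / 13,189 miles = $38 per mile.
Year 1: 2,882 × $38 = $109,516. Book value $504,966.
Year 2: 5,447 × $38 = $206,986. Book value $297,980.
Accumulated through year 2 = $614,482 − $297,980 = $316,502.

$316,502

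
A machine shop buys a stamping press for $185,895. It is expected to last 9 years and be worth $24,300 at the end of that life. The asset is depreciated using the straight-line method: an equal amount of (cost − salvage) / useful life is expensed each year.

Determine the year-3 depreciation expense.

Depreciable base = $185,895 − $24,300 = $161,595.
Annual expense = $161,595 / 9 = $17,955.

$17,955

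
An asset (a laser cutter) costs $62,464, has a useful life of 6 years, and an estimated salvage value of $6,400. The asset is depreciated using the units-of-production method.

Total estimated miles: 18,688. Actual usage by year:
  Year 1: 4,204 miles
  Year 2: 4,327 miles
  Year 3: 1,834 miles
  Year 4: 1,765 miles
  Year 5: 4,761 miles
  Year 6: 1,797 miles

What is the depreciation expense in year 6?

$5,391

Depreciable base = $62,464 − $6,400 = $56,064.
Rate = $56,064 / 18,688 miles = $3 per mile.
Year 1: 4,204 × $3 = $12,612. Book value $49,852.
Year 2: 4,327 × $3 = $12,981. Book value $36,871.
Year 3: 1,834 × $3 = $5,502. Book value $31,369.
Year 4: 1,765 × $3 = $5,295. Book value $26,074.
Year 5: 4,761 × $3 = $14,283. Book value $11,791.
Year 6: 1,797 × $3 = $5,391. Book value $6,400.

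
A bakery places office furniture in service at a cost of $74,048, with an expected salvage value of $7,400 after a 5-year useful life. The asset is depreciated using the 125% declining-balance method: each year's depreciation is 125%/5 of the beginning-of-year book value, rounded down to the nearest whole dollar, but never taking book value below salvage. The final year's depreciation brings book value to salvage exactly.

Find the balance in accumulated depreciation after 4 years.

Depreciable base = $74,048 − $7,400 = $66,648.
Year 1: ⌊$74,048 × 125%/5⌋ = $18,512. Book value $55,536.
Year 2: ⌊$55,536 × 125%/5⌋ = $13,884. Book value $41,652.
Year 3: ⌊$41,652 × 125%/5⌋ = $10,413. Book value $31,239.
Year 4: ⌊$31,239 × 125%/5⌋ = $7,809. Book value $23,430.
Accumulated through year 4 = $74,048 − $23,430 = $50,618.

$50,618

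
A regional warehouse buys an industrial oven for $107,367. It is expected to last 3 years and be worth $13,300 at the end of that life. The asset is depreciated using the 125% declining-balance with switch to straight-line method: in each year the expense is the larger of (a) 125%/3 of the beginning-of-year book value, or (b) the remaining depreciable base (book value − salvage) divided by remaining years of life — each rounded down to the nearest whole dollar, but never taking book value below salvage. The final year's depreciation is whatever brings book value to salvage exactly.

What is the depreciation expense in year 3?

$23,235

Depreciable base = $107,367 − $13,300 = $94,067.
Year 1: DB = ⌊$107,367 × 125%/3⌋ = $44,736; SL = ⌊$94,067/3⌋ = $31,355 → take DB $44,736. Book value $62,631.
Year 2: DB = ⌊$62,631 × 125%/3⌋ = $26,096; SL = ⌊$49,331/2⌋ = $24,665 → take DB $26,096. Book value $36,535.
Year 3 (final): $36,535 − $13,300 = $23,235. Book value $13,300.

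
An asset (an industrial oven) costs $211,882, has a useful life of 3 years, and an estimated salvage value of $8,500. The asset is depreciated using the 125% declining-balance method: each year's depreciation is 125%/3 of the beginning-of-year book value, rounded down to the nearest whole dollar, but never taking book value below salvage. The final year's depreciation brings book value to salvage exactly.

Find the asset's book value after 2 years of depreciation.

Depreciable base = $211,882 − $8,500 = $203,382.
Year 1: ⌊$211,882 × 125%/3⌋ = $88,284. Book value $123,598.
Year 2: ⌊$123,598 × 125%/3⌋ = $51,499. Book value $72,099.

$72,099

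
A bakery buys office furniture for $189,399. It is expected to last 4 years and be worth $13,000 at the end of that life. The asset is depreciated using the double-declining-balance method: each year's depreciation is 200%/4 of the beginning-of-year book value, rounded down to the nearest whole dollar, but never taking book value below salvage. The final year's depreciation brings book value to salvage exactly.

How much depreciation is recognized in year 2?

Depreciable base = $189,399 − $13,000 = $176,399.
Year 1: ⌊$189,399 × 200%/4⌋ = $94,699. Book value $94,700.
Year 2: ⌊$94,700 × 200%/4⌋ = $47,350. Book value $47,350.

$47,350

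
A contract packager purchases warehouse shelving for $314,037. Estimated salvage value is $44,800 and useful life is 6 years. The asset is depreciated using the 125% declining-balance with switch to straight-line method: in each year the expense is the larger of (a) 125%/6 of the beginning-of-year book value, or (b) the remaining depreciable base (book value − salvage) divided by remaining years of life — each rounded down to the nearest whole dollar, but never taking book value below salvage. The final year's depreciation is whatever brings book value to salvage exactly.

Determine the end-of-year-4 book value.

$118,811

Depreciable base = $314,037 − $44,800 = $269,237.
Year 1: DB = ⌊$314,037 × 125%/6⌋ = $65,424; SL = ⌊$269,237/6⌋ = $44,872 → take DB $65,424. Book value $248,613.
Year 2: DB = ⌊$248,613 × 125%/6⌋ = $51,794; SL = ⌊$203,813/5⌋ = $40,762 → take DB $51,794. Book value $196,819.
Year 3: DB = ⌊$196,819 × 125%/6⌋ = $41,003; SL = ⌊$152,019/4⌋ = $38,004 → take DB $41,003. Book value $155,816.
Year 4: DB = ⌊$155,816 × 125%/6⌋ = $32,461; SL = ⌊$111,016/3⌋ = $37,005 → take SL $37,005. Book value $118,811.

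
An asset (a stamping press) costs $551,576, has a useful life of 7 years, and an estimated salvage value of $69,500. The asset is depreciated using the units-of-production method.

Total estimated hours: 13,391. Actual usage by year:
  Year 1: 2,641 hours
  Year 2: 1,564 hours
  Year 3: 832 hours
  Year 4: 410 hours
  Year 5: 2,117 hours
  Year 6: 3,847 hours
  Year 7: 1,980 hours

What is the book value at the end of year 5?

$279,272

Depreciable base = $551,576 − $69,500 = $482,076.
Rate = $482,076 / 13,391 hours = $36 per hour.
Year 1: 2,641 × $36 = $95,076. Book value $456,500.
Year 2: 1,564 × $36 = $56,304. Book value $400,196.
Year 3: 832 × $36 = $29,952. Book value $370,244.
Year 4: 410 × $36 = $14,760. Book value $355,484.
Year 5: 2,117 × $36 = $76,212. Book value $279,272.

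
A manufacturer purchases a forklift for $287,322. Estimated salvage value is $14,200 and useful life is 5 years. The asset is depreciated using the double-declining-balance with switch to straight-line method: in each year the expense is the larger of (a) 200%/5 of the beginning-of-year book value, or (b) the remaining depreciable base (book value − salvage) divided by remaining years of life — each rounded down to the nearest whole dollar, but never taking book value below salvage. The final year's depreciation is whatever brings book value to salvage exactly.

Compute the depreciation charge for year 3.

$41,374

Depreciable base = $287,322 − $14,200 = $273,122.
Year 1: DB = ⌊$287,322 × 200%/5⌋ = $114,928; SL = ⌊$273,122/5⌋ = $54,624 → take DB $114,928. Book value $172,394.
Year 2: DB = ⌊$172,394 × 200%/5⌋ = $68,957; SL = ⌊$158,194/4⌋ = $39,548 → take DB $68,957. Book value $103,437.
Year 3: DB = ⌊$103,437 × 200%/5⌋ = $41,374; SL = ⌊$89,237/3⌋ = $29,745 → take DB $41,374. Book value $62,063.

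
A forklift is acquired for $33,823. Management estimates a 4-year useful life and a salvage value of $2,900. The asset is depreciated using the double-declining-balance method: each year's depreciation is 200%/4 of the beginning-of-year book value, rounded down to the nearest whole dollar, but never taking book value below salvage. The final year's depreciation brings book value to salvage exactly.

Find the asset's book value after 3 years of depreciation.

$4,228

Depreciable base = $33,823 − $2,900 = $30,923.
Year 1: ⌊$33,823 × 200%/4⌋ = $16,911. Book value $16,912.
Year 2: ⌊$16,912 × 200%/4⌋ = $8,456. Book value $8,456.
Year 3: ⌊$8,456 × 200%/4⌋ = $4,228. Book value $4,228.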